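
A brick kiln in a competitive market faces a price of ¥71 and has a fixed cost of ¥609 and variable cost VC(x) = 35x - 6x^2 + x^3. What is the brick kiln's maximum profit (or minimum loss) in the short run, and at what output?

Profit = -¥393 at x = 6

AVC = 35 - 6x + x^2 has its minimum ¥26 at x = 3; price ¥71 clears that bar, so the firm operates.
MC = 35 - 12x + 3x^2. Setting P = MC and taking the root on the rising branch gives x* = 6.
TR = 71·6 = 426. TC = 609 + 210 = 819. Profit = 426 − 819 = -¥393.
Shutting down would mean losing the fixed cost of ¥609, so operating at a loss of ¥393 is better by ¥216.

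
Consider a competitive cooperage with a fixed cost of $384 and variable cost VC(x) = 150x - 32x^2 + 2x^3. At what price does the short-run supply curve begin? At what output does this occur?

$22 per unit, at x = 8

The shutdown price is the minimum of AVC. VC = 150x - 32x^2 + 2x^3, so AVC = 150 - 32x + 2x^2.
At the minimum of AVC, MC = AVC. MC = 150 - 64x + 6x^2; setting MC = AVC gives 4x^2 - 32x = 0, so x = 8. min AVC = 22.
The firm shuts down for any P below $22.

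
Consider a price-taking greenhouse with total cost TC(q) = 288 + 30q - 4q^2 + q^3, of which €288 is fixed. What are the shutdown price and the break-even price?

Shutdown price = €26; break-even price = €90

AVC = 30 - 4q + q^2; minimized at q = 2, giving min AVC = €26. That is the shutdown price.
ATC = 288/q + 30 - 4q + q^2. Setting dATC/dq = −288/q^2 − 4 + 2q = 0 gives q = 6 (since 2·6^3 − 4·6^2 = 288).
min ATC = 288/6 + 30 − 4·6 + 6^2 = €90. That is the break-even price.
For €26 ≤ P < €90 the firm produces at a loss; below €26 it shuts down.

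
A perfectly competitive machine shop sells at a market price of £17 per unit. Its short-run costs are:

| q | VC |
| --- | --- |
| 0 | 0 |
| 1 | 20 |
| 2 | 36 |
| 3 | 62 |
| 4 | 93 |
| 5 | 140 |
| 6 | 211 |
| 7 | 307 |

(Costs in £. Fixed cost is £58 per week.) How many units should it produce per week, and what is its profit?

q = 0 (shut down); profit = -£58

Compute π = P·q − TC at each output: q=0: -58; q=1: -61; q=2: -60; q=3: -69; q=4: -83; q=5: -113; q=6: -167; q=7: -246.
Profit is highest at q = 0. Equivalently, the lowest AVC in the table is 36/2 ≈ £18 at q = 2, and P = £17 falls below it — price never covers variable cost, so the firm shuts down and loses only its fixed cost.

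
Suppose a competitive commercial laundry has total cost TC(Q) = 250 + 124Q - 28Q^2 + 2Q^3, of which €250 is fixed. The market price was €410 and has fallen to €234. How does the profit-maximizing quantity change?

AVC = 124 - 28Q + 2Q^2, minimized at Q = 7 where min AVC = €26. MC = 124 - 56Q + 6Q^2.
With P = €410 above the shutdown price, P = MC gives Q = 13.
At P = €234 ≥ min AVC, set P = MC: Q = 11. The firm stays open but cuts output.

Output falls from 13 to 11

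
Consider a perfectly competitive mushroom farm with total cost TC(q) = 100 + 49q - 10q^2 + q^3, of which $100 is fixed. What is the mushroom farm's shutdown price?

$24 per unit

The firm shuts down when price falls below the minimum of average variable cost. AVC = VC/q = 49 - 10q + q^2.
At the minimum of AVC, MC = AVC. MC = 49 - 20q + 3q^2; setting MC = AVC gives 2q^2 - 10q = 0, so q = 5. min AVC = 24.
So the shutdown price is $24.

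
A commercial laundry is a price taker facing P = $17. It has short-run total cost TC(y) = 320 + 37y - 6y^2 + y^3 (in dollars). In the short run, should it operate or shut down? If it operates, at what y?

Shut down

From TC, MC = TC'(y) = 37 - 12y + 3y^2 and AVC = VC/y = 37 - 6y + y^2.
The AVC parabola has its vertex at y = 6/2 = 3, where AVC = 37 - 6·3 + 3^2 = $28.
Since P = $17 < min AVC = $28, price fails to cover variable cost at any output.
Shutting down limits the loss to fixed cost, $320.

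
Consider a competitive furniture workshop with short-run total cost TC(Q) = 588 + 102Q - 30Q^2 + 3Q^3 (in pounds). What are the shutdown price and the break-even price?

AVC = 102 - 30Q + 3Q^2; minimized at Q = 5, giving min AVC = £27. That is the shutdown price.
ATC = 588/Q + 102 - 30Q + 3Q^2. Setting dATC/dQ = −588/Q^2 − 30 + 6Q = 0 gives Q = 7 (since 6·7^3 − 30·7^2 = 588).
min ATC = 588/7 + 102 − 30·7 + 3·7^2 = £123. That is the break-even price.
Between these two prices the firm operates at a loss; above £123 it earns a profit.

Shutdown price = £27; break-even price = £123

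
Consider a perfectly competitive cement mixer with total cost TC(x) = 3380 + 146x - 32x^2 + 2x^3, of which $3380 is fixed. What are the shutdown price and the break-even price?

Shutdown price = min AVC. AVC = 146 - 32x + 2x^2, with vertex at x = 8 and minimum $18.
ATC = 3380/x + 146 - 32x + 2x^2. Setting dATC/dx = −3380/x^2 − 32 + 4x = 0 gives x = 13 (since 4·13^3 − 32·13^2 = 3380).
min ATC = 3380/13 + 146 − 32·13 + 2·13^2 = $328. That is the break-even price.
For $18 ≤ P < $328 the firm produces at a loss; below $18 it shuts down.

Shutdown price = $18; break-even price = $328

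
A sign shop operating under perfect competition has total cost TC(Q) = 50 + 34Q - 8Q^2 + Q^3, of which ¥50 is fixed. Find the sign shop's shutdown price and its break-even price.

Shutdown price = min AVC. AVC = 34 - 8Q + Q^2, with vertex at Q = 4 and minimum ¥18.
ATC = 50/Q + 34 - 8Q + Q^2. Setting dATC/dQ = −50/Q^2 − 8 + 2Q = 0 gives Q = 5 (since 2·5^3 − 8·5^2 = 50).
min ATC = 50/5 + 34 − 8·5 + 5^2 = ¥29. That is the break-even price.
For ¥18 ≤ P < ¥29 the firm produces at a loss; below ¥18 it shuts down.

Shutdown price = ¥18; break-even price = ¥29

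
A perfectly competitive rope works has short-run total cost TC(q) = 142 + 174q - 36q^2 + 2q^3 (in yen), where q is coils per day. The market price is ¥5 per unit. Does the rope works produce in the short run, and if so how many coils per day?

Shut down

Variable cost is VC = 174q - 36q^2 + 2q^3, so AVC = VC/q = 174 - 36q + 2q^2 and MC = dTC/dq = 174 - 72q + 6q^2.
AVC hits its minimum where MC = AVC, at q = 9, giving min AVC = 174 - 36·9 + 2·9^2 = ¥12.
With P < min AVC (¥5 < ¥12), every unit sold adds to the loss.
Best response: produce nothing and absorb the ¥142 fixed cost.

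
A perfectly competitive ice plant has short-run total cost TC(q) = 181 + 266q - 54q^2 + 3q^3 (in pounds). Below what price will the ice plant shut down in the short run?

The firm shuts down when price falls below the minimum of average variable cost. AVC = VC/q = 266 - 54q + 3q^2.
At the minimum of AVC, MC = AVC. MC = 266 - 108q + 9q^2; setting MC = AVC gives 6q^2 - 54q = 0, so q = 9. min AVC = 23.
For P < £23 the firm produces nothing.

£23 per unit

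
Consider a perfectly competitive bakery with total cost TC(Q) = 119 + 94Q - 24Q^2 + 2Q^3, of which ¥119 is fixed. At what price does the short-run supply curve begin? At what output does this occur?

The firm shuts down when price falls below the minimum of average variable cost. AVC = VC/Q = 94 - 24Q + 2Q^2.
At the minimum of AVC, MC = AVC. MC = 94 - 48Q + 6Q^2; setting MC = AVC gives 4Q^2 - 24Q = 0, so Q = 6. min AVC = 22.
So the shutdown price is ¥22.

¥22 per unit, at Q = 6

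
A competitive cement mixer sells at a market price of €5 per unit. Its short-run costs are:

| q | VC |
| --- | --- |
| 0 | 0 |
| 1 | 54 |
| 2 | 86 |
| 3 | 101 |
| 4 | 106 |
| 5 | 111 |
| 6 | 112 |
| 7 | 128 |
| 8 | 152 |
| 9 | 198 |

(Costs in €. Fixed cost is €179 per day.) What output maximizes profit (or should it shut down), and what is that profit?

Compute π = P·q − TC at each output: q=0: -179; q=1: -228; q=2: -255; q=3: -265; q=4: -265; q=5: -265; q=6: -261; q=7: -272; q=8: -291; q=9: -332.
Profit is highest at q = 0. Equivalently, the lowest AVC in the table is 128/7 ≈ €18.29 at q = 7, and P = €5 falls below it — price never covers variable cost, so the firm shuts down and loses only its fixed cost.

q = 0 (shut down); profit = -€179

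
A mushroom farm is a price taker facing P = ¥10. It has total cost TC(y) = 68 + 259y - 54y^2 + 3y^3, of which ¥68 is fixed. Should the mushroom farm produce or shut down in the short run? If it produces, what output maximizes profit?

Strip out fixed cost: VC = 259y - 54y^2 + 3y^3. Then AVC = 259 - 54y + 3y^2 and MC = 259 - 108y + 9y^2.
AVC is minimized where dAVC/dy = -54 + 6y = 0, at y = 9; min AVC = 259 - 54·9 + 3·9^2 = ¥16.
Since P = ¥10 < min AVC = ¥16, price fails to cover variable cost at any output.
The firm minimizes its loss by shutting down and losing only its fixed cost of ¥68.

Shut down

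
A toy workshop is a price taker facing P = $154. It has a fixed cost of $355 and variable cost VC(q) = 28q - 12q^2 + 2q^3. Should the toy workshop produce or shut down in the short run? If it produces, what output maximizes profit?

Variable cost is VC = 28q - 12q^2 + 2q^3, so AVC = VC/q = 28 - 12q + 2q^2 and MC = dTC/dq = 28 - 24q + 6q^2.
AVC hits its minimum where MC = AVC, at q = 3, giving min AVC = 28 - 12·3 + 2·3^2 = $10.
Because $154 ≥ $10, revenue can cover variable cost; the firm operates.
Set P = MC: 154 = 28 - 24q + 6q^2 → -126 - 24q + 6q^2 = 0. The roots are q = -3 and q = 7; the profit-maximizing output is on the rising part of MC, so q* = 7.
Check: AVC at q = 7 is $42 ≤ P, so revenue covers variable cost.
Profit = P·q − TC = 154·7 − 649 = $429.

Produce at q = 7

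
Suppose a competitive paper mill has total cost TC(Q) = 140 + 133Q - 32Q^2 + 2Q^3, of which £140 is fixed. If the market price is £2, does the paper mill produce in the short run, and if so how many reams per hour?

Shut down

Variable cost is VC = 133Q - 32Q^2 + 2Q^3, so AVC = VC/Q = 133 - 32Q + 2Q^2 and MC = dTC/dQ = 133 - 64Q + 6Q^2.
AVC is minimized where dAVC/dQ = -32 + 4Q = 0, at Q = 8; min AVC = 133 - 32·8 + 2·8^2 = £5.
P = £2 lies below min AVC = £5; no output level covers variable cost.
Shutting down limits the loss to fixed cost, £140.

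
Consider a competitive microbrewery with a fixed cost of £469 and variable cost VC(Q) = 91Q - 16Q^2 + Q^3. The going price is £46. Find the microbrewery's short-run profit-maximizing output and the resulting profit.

AVC = 91 - 16Q + Q^2; min AVC = £27 at Q = 8. Since P = £46 ≥ min AVC, the firm produces.
With MC = 91 - 32Q + 3Q^2, P = MC on the upward-sloping part at Q* = 9.
TR = 46·9 = 414. TC = 469 + 252 = 721. Profit = 414 − 721 = -£307.
Shutting down would mean losing the fixed cost of £469, so operating at a loss of £307 is better by £162.

Profit = -£307 at Q = 9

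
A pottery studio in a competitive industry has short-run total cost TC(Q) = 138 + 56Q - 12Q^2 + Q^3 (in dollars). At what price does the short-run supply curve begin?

Short-run supply begins at min AVC. From VC = 56Q - 12Q^2 + Q^3, AVC = 56 - 12Q + Q^2.
At the minimum of AVC, MC = AVC. MC = 56 - 24Q + 3Q^2; setting MC = AVC gives 2Q^2 - 12Q = 0, so Q = 6. min AVC = 20.
So the shutdown price is $20.

$20 per unit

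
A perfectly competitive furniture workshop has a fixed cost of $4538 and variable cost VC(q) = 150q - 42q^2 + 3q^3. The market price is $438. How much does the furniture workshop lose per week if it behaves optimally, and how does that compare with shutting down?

Profit = -$218 at q = 12

AVC = 150 - 42q + 3q^2 has its minimum $3 at q = 7; price $438 clears that bar, so the firm operates.
With MC = 150 - 84q + 9q^2, P = MC on the upward-sloping part at q* = 12.
TR = 438·12 = 5256. TC = 4538 + 936 = 5474. Profit = 5256 − 5474 = -$218.
That loss of $218 beats the $4538 the firm would lose by shutting down; producing recovers $4320 of fixed cost.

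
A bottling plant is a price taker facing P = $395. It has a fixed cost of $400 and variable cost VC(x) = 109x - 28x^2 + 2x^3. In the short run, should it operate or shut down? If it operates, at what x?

Produce at x = 13

From TC, MC = TC'(x) = 109 - 56x + 6x^2 and AVC = VC/x = 109 - 28x + 2x^2.
AVC hits its minimum where MC = AVC, at x = 7, giving min AVC = 109 - 28·7 + 2·7^2 = $11.
Since P = $395 ≥ min AVC = $11, price covers variable cost and the firm should produce.
Set P = MC: 395 = 109 - 56x + 6x^2 → -286 - 56x + 6x^2 = 0. The roots are x = -11/3 and x = 13; the profit-maximizing output is on the rising part of MC, so x* = 13.
Check: AVC at x = 13 is $83 ≤ P, so revenue covers variable cost.
Profit = P·x − TC = 395·13 − 1479 = $3656.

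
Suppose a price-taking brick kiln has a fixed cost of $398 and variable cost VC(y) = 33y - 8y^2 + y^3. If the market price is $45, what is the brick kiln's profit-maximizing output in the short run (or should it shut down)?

Produce at y = 6

Variable cost is VC = 33y - 8y^2 + y^3, so AVC = VC/y = 33 - 8y + y^2 and MC = dTC/dy = 33 - 16y + 3y^2.
The AVC parabola has its vertex at y = 8/2 = 4, where AVC = 33 - 8·4 + 4^2 = $17.
P = $45 exceeds min AVC = $17, so the firm stays open.
Set P = MC: 45 = 33 - 16y + 3y^2 → -12 - 16y + 3y^2 = 0. The roots are y = -2/3 and y = 6; the profit-maximizing output is on the rising part of MC, so y* = 6.
Check: AVC at y = 6 is $21 ≤ P, so revenue covers variable cost.
Profit = P·y − TC = 45·6 − 524 = -$254, a loss, but smaller than the $398 fixed cost the firm would lose by shutting down.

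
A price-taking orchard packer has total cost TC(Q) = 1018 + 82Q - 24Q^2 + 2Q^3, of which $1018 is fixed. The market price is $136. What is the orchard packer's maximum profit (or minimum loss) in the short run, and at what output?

AVC = 82 - 24Q + 2Q^2 has its minimum $10 at Q = 6; price $136 clears that bar, so the firm operates.
With MC = 82 - 48Q + 6Q^2, P = MC on the upward-sloping part at Q* = 9.
TR = 136·9 = 1224. TC = 1018 + 252 = 1270. Profit = 1224 − 1270 = -$46.
Shutting down would mean losing the fixed cost of $1018, so operating at a loss of $46 is better by $972.

Profit = -$46 at Q = 9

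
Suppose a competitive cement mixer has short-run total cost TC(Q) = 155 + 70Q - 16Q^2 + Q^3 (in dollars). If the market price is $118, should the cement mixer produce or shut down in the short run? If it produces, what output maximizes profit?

Produce at Q = 12

From TC, MC = TC'(Q) = 70 - 32Q + 3Q^2 and AVC = VC/Q = 70 - 16Q + Q^2.
AVC hits its minimum where MC = AVC, at Q = 8, giving min AVC = 70 - 16·8 + 8^2 = $6.
Because $118 ≥ $6, revenue can cover variable cost; the firm operates.
P = MC gives -48 - 32Q + 3Q^2 = 0, with roots -4/3 and 12. Take the larger (rising MC): Q* = 12.
Check: AVC at Q = 12 is $22 ≤ P, so revenue covers variable cost.
Profit = P·Q − TC = 118·12 − 419 = $997.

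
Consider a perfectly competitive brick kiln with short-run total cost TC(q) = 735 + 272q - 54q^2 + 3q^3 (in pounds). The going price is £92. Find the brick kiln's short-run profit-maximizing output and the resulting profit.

AVC = 272 - 54q + 3q^2 has its minimum £29 at q = 9; price £92 clears that bar, so the firm operates.
MC = 272 - 108q + 9q^2. Setting P = MC and taking the root on the rising branch gives q* = 10.
TR = 92·10 = 920. TC = 735 + 320 = 1055. Profit = 920 − 1055 = -£135.
Shutting down would mean losing the fixed cost of £735, so operating at a loss of £135 is better by £600.

Profit = -£135 at q = 10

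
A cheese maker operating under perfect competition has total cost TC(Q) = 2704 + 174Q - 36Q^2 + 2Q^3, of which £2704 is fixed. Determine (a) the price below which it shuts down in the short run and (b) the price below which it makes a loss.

Shutdown price = £12; break-even price = £252

AVC = 174 - 36Q + 2Q^2; minimized at Q = 9, giving min AVC = £12. That is the shutdown price.
ATC = 2704/Q + 174 - 36Q + 2Q^2. Setting dATC/dQ = −2704/Q^2 − 36 + 4Q = 0 gives Q = 13 (since 4·13^3 − 36·13^2 = 2704).
min ATC = 2704/13 + 174 − 36·13 + 2·13^2 = £252. That is the break-even price.
For £12 ≤ P < £252 the firm produces at a loss; below £12 it shuts down.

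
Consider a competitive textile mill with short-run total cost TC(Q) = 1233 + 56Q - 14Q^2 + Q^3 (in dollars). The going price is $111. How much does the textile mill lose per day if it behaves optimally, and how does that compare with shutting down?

Profit = -$265 at Q = 11

AVC = 56 - 14Q + Q^2 has its minimum $7 at Q = 7; price $111 clears that bar, so the firm operates.
With MC = 56 - 28Q + 3Q^2, P = MC on the upward-sloping part at Q* = 11.
TR = 111·11 = 1221. TC = 1233 + 253 = 1486. Profit = 1221 − 1486 = -$265.
By producing, the firm covers all variable cost plus $968 of fixed cost; shutting down would lose the full $1233.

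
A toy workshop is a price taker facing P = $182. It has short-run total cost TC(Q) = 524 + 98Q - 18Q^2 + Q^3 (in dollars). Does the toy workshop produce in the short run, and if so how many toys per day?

From TC, MC = TC'(Q) = 98 - 36Q + 3Q^2 and AVC = VC/Q = 98 - 18Q + Q^2.
The AVC parabola has its vertex at Q = 18/2 = 9, where AVC = 98 - 18·9 + 9^2 = $17.
Since P = $182 ≥ min AVC = $17, price covers variable cost and the firm should produce.
Solving P = MC: -84 - 36Q + 3Q^2 = 0 ⇒ Q = -2 or 14. On the upward-sloping branch, Q* = 14.
Check: AVC at Q = 14 is $42 ≤ P, so revenue covers variable cost.
Profit = P·Q − TC = 182·14 − 1112 = $1436.

Produce at Q = 14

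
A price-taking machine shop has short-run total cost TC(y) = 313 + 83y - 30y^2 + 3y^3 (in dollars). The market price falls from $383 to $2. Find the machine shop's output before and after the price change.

Output falls from 10 to 0 (the firm shuts down)

MC = 83 - 60y + 9y^2; the shutdown threshold is min AVC = $8 (at y = 5).
At P = $383 ≥ min AVC, set P = MC on the rising branch: y = 10.
At P = $2 < min AVC = $8, price no longer covers variable cost at any output, so the firm shuts down: y = 0.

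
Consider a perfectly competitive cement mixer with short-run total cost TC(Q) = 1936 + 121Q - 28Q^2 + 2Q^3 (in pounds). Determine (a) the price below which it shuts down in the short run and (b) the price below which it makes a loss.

AVC = 121 - 28Q + 2Q^2; minimized at Q = 7, giving min AVC = £23. That is the shutdown price.
ATC = 1936/Q + 121 - 28Q + 2Q^2. Setting dATC/dQ = −1936/Q^2 − 28 + 4Q = 0 gives Q = 11 (since 4·11^3 − 28·11^2 = 1936).
min ATC = 1936/11 + 121 − 28·11 + 2·11^2 = £231. That is the break-even price.
Between these two prices the firm operates at a loss; above £231 it earns a profit.

Shutdown price = £23; break-even price = £231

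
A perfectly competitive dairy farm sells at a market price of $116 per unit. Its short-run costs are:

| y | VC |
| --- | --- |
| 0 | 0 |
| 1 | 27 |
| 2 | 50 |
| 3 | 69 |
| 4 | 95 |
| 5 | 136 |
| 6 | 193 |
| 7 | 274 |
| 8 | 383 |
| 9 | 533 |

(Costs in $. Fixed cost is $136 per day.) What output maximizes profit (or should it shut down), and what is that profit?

Tabulate TR − TC: y=0: -136; y=1: -47; y=2: 46; y=3: 143; y=4: 233; y=5: 308; y=6: 367; y=7: 402; y=8: 409; y=9: 375.
Profit is maximized at y = 8. AVC there is 383/8 = $47.88 ≤ P, so producing beats shutting down (which would give -$136).

y = 8; profit = $409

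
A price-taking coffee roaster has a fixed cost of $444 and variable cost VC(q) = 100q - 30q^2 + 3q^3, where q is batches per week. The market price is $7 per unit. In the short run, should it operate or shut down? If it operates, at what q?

From TC, MC = TC'(q) = 100 - 60q + 9q^2 and AVC = VC/q = 100 - 30q + 3q^2.
AVC is minimized where dAVC/dq = -30 + 6q = 0, at q = 5; min AVC = 100 - 30·5 + 3·5^2 = $25.
P = $7 lies below min AVC = $25; no output level covers variable cost.
Best response: produce nothing and absorb the $444 fixed cost.

Shut down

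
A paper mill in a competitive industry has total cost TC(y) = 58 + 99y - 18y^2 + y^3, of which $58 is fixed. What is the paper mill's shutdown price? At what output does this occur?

The firm shuts down when price falls below the minimum of average variable cost. AVC = VC/y = 99 - 18y + y^2.
At the minimum of AVC, MC = AVC. MC = 99 - 36y + 3y^2; setting MC = AVC gives 2y^2 - 18y = 0, so y = 9. min AVC = 18.
The firm shuts down for any P below $18.

$18 per unit, at y = 9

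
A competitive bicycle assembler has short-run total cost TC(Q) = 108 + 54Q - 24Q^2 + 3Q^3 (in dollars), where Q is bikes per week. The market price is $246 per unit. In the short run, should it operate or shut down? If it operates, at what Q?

Produce at Q = 8

From TC, MC = TC'(Q) = 54 - 48Q + 9Q^2 and AVC = VC/Q = 54 - 24Q + 3Q^2.
AVC is minimized where dAVC/dQ = -24 + 6Q = 0, at Q = 4; min AVC = 54 - 24·4 + 3·4^2 = $6.
Since P = $246 ≥ min AVC = $6, price covers variable cost and the firm should produce.
Solving P = MC: -192 - 48Q + 9Q^2 = 0 ⇒ Q = -8/3 or 8. On the upward-sloping branch, Q* = 8.
Check: AVC at Q = 8 is $54 ≤ P, so revenue covers variable cost.
Profit = P·Q − TC = 246·8 − 540 = $1428.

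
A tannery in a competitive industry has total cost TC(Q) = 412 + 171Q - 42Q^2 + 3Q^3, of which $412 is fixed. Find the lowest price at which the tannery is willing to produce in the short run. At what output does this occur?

$24 per unit, at Q = 7

The firm shuts down when price falls below the minimum of average variable cost. AVC = VC/Q = 171 - 42Q + 3Q^2.
At the minimum of AVC, MC = AVC. MC = 171 - 84Q + 9Q^2; setting MC = AVC gives 6Q^2 - 42Q = 0, so Q = 7. min AVC = 24.
So the shutdown price is $24.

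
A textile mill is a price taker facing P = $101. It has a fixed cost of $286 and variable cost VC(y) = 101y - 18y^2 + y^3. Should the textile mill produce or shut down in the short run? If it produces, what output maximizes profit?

Produce at y = 12

Variable cost is VC = 101y - 18y^2 + y^3, so AVC = VC/y = 101 - 18y + y^2 and MC = dTC/dy = 101 - 36y + 3y^2.
AVC hits its minimum where MC = AVC, at y = 9, giving min AVC = 101 - 18·9 + 9^2 = $20.
P = $101 exceeds min AVC = $20, so the firm stays open.
Set P = MC: 101 = 101 - 36y + 3y^2 → -36y + 3y^2 = 0. The roots are y = 0 and y = 12; the profit-maximizing output is on the rising part of MC, so y* = 12.
Check: AVC at y = 12 is $29 ≤ P, so revenue covers variable cost.
Profit = P·y − TC = 101·12 − 634 = $578.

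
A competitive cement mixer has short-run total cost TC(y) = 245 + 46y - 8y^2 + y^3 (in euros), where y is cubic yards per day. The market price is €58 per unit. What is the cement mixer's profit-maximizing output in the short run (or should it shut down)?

Variable cost is VC = 46y - 8y^2 + y^3, so AVC = VC/y = 46 - 8y + y^2 and MC = dTC/dy = 46 - 16y + 3y^2.
The AVC parabola has its vertex at y = 8/2 = 4, where AVC = 46 - 8·4 + 4^2 = €30.
Since P = €58 ≥ min AVC = €30, price covers variable cost and the firm should produce.
P = MC gives -12 - 16y + 3y^2 = 0, with roots -2/3 and 6. Take the larger (rising MC): y* = 6.
Check: AVC at y = 6 is €34 ≤ P, so revenue covers variable cost.
Profit = P·y − TC = 58·6 − 449 = -€101, a loss, but smaller than the €245 fixed cost the firm would lose by shutting down.

Produce at y = 6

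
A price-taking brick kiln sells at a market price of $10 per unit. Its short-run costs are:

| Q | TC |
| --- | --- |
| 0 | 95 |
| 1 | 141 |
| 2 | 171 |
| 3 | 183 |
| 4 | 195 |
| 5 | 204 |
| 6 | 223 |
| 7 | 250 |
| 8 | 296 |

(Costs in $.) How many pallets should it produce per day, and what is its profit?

Compute π = P·Q − TC at each output: Q=0: -95; Q=1: -131; Q=2: -151; Q=3: -153; Q=4: -155; Q=5: -154; Q=6: -163; Q=7: -180; Q=8: -216.
Profit is highest at Q = 0. Equivalently, the lowest AVC in the table is 128/6 ≈ $21.33 at Q = 6, and P = $10 falls below it — price never covers variable cost, so the firm shuts down and loses only its fixed cost.

Q = 0 (shut down); profit = -$95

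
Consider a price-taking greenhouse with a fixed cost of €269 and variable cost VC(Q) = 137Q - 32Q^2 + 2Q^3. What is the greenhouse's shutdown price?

Short-run supply begins at min AVC. From VC = 137Q - 32Q^2 + 2Q^3, AVC = 137 - 32Q + 2Q^2.
dAVC/dQ = -32 + 4Q = 0 gives Q = 8. min AVC = 137 - 32·8 + 2·8^2 = 9.
So the shutdown price is €9.

€9 per unit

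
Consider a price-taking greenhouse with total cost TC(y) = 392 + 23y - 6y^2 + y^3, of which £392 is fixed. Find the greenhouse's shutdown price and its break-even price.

Shutdown price = £14; break-even price = £86

AVC = 23 - 6y + y^2; minimized at y = 3, giving min AVC = £14. That is the shutdown price.
ATC = 392/y + 23 - 6y + y^2. Setting dATC/dy = −392/y^2 − 6 + 2y = 0 gives y = 7 (since 2·7^3 − 6·7^2 = 392).
min ATC = 392/7 + 23 − 6·7 + 7^2 = £86. That is the break-even price.
For £14 ≤ P < £86 the firm produces at a loss; below £14 it shuts down.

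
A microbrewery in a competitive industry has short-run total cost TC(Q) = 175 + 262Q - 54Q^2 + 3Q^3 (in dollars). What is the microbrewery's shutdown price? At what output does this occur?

$19 per unit, at Q = 9

The shutdown price is the minimum of AVC. VC = 262Q - 54Q^2 + 3Q^3, so AVC = 262 - 54Q + 3Q^2.
dAVC/dQ = -54 + 6Q = 0 gives Q = 9. min AVC = 262 - 54·9 + 3·9^2 = 19.
The firm shuts down for any P below $19.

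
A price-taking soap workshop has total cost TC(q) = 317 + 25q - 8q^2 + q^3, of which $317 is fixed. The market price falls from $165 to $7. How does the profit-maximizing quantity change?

Output falls from 10 to 0 (the firm shuts down)

MC = 25 - 16q + 3q^2; the shutdown threshold is min AVC = $9 (at q = 4).
With P = $165 above the shutdown price, P = MC gives q = 10.
At P = $7 < min AVC = $9, price no longer covers variable cost at any output, so the firm shuts down: q = 0.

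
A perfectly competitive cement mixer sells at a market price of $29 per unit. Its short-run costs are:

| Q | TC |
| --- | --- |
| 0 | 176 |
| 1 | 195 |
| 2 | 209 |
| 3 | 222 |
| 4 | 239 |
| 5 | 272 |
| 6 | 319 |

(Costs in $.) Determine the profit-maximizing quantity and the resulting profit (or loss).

Q = 4; profit = -$123

Compute π = P·Q − TC at each output: Q=0: -176; Q=1: -166; Q=2: -151; Q=3: -135; Q=4: -123; Q=5: -127; Q=6: -145.
Profit is maximized at Q = 4. AVC there is 63/4 = $15.75 ≤ P, so producing beats shutting down (which would give -$176).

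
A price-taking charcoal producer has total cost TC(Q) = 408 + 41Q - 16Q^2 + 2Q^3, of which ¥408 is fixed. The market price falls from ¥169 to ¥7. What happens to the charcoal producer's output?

Output falls from 8 to 0 (the firm shuts down)

MC = 41 - 32Q + 6Q^2; the shutdown threshold is min AVC = ¥9 (at Q = 4).
With P = ¥169 above the shutdown price, P = MC gives Q = 8.
At P = ¥7 < min AVC = ¥9, price no longer covers variable cost at any output, so the firm shuts down: Q = 0.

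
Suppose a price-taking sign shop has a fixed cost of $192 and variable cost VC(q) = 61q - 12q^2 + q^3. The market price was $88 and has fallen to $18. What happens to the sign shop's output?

MC = 61 - 24q + 3q^2; the shutdown threshold is min AVC = $25 (at q = 6).
With P = $88 above the shutdown price, P = MC gives q = 9.
At P = $18 < min AVC = $25, price no longer covers variable cost at any output, so the firm shuts down: q = 0.

Output falls from 9 to 0 (the firm shuts down)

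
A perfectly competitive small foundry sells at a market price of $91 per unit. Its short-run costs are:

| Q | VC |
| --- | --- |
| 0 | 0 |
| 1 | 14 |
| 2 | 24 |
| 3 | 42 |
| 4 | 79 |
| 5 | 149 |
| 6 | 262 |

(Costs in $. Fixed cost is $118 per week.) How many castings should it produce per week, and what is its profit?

Tabulate TR − TC: Q=0: -118; Q=1: -41; Q=2: 40; Q=3: 113; Q=4: 167; Q=5: 188; Q=6: 166.
Profit is maximized at Q = 5. AVC there is 149/5 = $29.80 ≤ P, so producing beats shutting down (which would give -$118).

Q = 5; profit = $188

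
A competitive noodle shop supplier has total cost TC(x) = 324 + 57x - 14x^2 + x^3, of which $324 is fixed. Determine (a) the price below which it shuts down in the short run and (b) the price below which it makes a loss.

Shutdown price = min AVC. AVC = 57 - 14x + x^2, with vertex at x = 7 and minimum $8.
ATC = 324/x + 57 - 14x + x^2. Setting dATC/dx = −324/x^2 − 14 + 2x = 0 gives x = 9 (since 2·9^3 − 14·9^2 = 324).
min ATC = 324/9 + 57 − 14·9 + 9^2 = $48. That is the break-even price.
For $8 ≤ P < $48 the firm produces at a loss; below $8 it shuts down.

Shutdown price = $8; break-even price = $48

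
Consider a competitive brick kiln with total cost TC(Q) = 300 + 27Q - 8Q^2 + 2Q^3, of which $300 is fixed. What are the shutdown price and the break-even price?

Shutdown price = min AVC. AVC = 27 - 8Q + 2Q^2, with vertex at Q = 2 and minimum $19.
ATC = 300/Q + 27 - 8Q + 2Q^2. Setting dATC/dQ = −300/Q^2 − 8 + 4Q = 0 gives Q = 5 (since 4·5^3 − 8·5^2 = 300).
min ATC = 300/5 + 27 − 8·5 + 2·5^2 = $97. That is the break-even price.
Between these two prices the firm operates at a loss; above $97 it earns a profit.

Shutdown price = $19; break-even price = $97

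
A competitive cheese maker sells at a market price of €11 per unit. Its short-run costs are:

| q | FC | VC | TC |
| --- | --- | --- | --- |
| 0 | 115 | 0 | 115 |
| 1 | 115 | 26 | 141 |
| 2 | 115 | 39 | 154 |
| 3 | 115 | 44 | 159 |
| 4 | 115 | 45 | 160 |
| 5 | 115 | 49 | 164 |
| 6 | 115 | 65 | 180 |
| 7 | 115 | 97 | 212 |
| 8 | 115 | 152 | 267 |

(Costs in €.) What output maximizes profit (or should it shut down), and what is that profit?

q = 5; profit = -€109

Profit at each row (π = 11q − TC): q=0: -115; q=1: -130; q=2: -132; q=3: -126; q=4: -116; q=5: -109; q=6: -114; q=7: -135; q=8: -179.
Profit is maximized at q = 5. AVC there is 49/5 = €9.80 ≤ P, so producing beats shutting down (which would give -€115).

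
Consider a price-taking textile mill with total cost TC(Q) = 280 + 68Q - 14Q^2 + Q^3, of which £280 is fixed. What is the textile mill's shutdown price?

Short-run supply begins at min AVC. From VC = 68Q - 14Q^2 + Q^3, AVC = 68 - 14Q + Q^2.
dAVC/dQ = -14 + 2Q = 0 gives Q = 7. min AVC = 68 - 14·7 + 7^2 = 19.
For P < £19 the firm produces nothing.

£19 per unit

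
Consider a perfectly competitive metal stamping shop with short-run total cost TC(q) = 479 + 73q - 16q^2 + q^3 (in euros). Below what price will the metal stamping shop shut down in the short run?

Short-run supply begins at min AVC. From VC = 73q - 16q^2 + q^3, AVC = 73 - 16q + q^2.
At the minimum of AVC, MC = AVC. MC = 73 - 32q + 3q^2; setting MC = AVC gives 2q^2 - 16q = 0, so q = 8. min AVC = 9.
For P < €9 the firm produces nothing.

€9 per unit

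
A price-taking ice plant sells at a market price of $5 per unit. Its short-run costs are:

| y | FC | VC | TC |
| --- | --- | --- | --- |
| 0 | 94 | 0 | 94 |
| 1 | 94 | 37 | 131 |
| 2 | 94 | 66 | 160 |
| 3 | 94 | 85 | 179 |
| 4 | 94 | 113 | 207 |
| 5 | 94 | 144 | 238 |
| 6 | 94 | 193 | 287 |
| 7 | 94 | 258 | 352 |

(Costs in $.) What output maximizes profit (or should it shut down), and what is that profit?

y = 0 (shut down); profit = -$94

Profit at each row (π = 5y − TC): y=0: -94; y=1: -126; y=2: -150; y=3: -164; y=4: -187; y=5: -213; y=6: -257; y=7: -317.
Profit is highest at y = 0. Equivalently, the lowest AVC in the table is 113/4 ≈ $28.25 at y = 4, and P = $5 falls below it — price never covers variable cost, so the firm shuts down and loses only its fixed cost.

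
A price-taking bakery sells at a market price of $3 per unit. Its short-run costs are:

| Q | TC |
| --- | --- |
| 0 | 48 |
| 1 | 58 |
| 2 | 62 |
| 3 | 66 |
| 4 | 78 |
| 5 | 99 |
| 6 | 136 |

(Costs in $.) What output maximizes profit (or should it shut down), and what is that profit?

Tabulate TR − TC: Q=0: -48; Q=1: -55; Q=2: -56; Q=3: -57; Q=4: -66; Q=5: -84; Q=6: -118.
Profit is highest at Q = 0. Equivalently, the lowest AVC in the table is 18/3 ≈ $6 at Q = 3, and P = $3 falls below it — price never covers variable cost, so the firm shuts down and loses only its fixed cost.

Q = 0 (shut down); profit = -$48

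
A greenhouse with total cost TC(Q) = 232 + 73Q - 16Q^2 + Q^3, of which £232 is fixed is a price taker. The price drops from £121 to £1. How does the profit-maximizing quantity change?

MC = 73 - 32Q + 3Q^2; the shutdown threshold is min AVC = £9 (at Q = 8).
With P = £121 above the shutdown price, P = MC gives Q = 12.
At P = £1 < min AVC = £9, price no longer covers variable cost at any output, so the firm shuts down: Q = 0.

Output falls from 12 to 0 (the firm shuts down)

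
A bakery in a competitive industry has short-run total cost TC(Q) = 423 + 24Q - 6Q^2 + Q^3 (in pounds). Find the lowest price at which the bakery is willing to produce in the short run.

£15 per unit

The firm shuts down when price falls below the minimum of average variable cost. AVC = VC/Q = 24 - 6Q + Q^2.
dAVC/dQ = -6 + 2Q = 0 gives Q = 3. min AVC = 24 - 6·3 + 3^2 = 15.
So the shutdown price is £15.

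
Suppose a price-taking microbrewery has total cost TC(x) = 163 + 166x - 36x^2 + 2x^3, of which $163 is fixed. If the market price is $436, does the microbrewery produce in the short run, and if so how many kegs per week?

Variable cost is VC = 166x - 36x^2 + 2x^3, so AVC = VC/x = 166 - 36x + 2x^2 and MC = dTC/dx = 166 - 72x + 6x^2.
The AVC parabola has its vertex at x = 36/4 = 9, where AVC = 166 - 36·9 + 2·9^2 = $4.
Since P = $436 ≥ min AVC = $4, price covers variable cost and the firm should produce.
Set P = MC: 436 = 166 - 72x + 6x^2 → -270 - 72x + 6x^2 = 0. The roots are x = -3 and x = 15; the profit-maximizing output is on the rising part of MC, so x* = 15.
Check: AVC at x = 15 is $76 ≤ P, so revenue covers variable cost.
Profit = P·x − TC = 436·15 − 1303 = $5237.

Produce at x = 15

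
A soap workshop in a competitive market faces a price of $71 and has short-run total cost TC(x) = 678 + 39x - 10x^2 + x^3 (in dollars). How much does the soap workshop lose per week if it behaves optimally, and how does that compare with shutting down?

Profit = -$294 at x = 8

AVC = 39 - 10x + x^2; min AVC = $14 at x = 5. Since P = $71 ≥ min AVC, the firm produces.
MC = 39 - 20x + 3x^2. Setting P = MC and taking the root on the rising branch gives x* = 8.
TR = 71·8 = 568. TC = 678 + 184 = 862. Profit = 568 − 862 = -$294.
Shutting down would mean losing the fixed cost of $678, so operating at a loss of $294 is better by $384.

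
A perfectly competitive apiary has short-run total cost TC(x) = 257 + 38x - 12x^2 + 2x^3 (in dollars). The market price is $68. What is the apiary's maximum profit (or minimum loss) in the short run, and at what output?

Profit = -$57 at x = 5

AVC = 38 - 12x + 2x^2 has its minimum $20 at x = 3; price $68 clears that bar, so the firm operates.
MC = 38 - 24x + 6x^2. Setting P = MC and taking the root on the rising branch gives x* = 5.
TR = 68·5 = 340. TC = 257 + 140 = 397. Profit = 340 − 397 = -$57.
Shutting down would mean losing the fixed cost of $257, so operating at a loss of $57 is better by $200.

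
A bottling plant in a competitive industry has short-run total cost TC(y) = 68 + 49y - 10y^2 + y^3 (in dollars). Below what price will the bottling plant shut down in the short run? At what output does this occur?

Short-run supply begins at min AVC. From VC = 49y - 10y^2 + y^3, AVC = 49 - 10y + y^2.
At the minimum of AVC, MC = AVC. MC = 49 - 20y + 3y^2; setting MC = AVC gives 2y^2 - 10y = 0, so y = 5. min AVC = 24.
For P < $24 the firm produces nothing.

$24 per unit, at y = 5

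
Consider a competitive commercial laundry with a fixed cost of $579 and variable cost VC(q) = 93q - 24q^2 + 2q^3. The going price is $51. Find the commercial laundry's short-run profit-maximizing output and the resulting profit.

Profit = -$383 at q = 7

AVC = 93 - 24q + 2q^2; min AVC = $21 at q = 6. Since P = $51 ≥ min AVC, the firm produces.
MC = 93 - 48q + 6q^2. Setting P = MC and taking the root on the rising branch gives q* = 7.
TR = 51·7 = 357. TC = 579 + 161 = 740. Profit = 357 − 740 = -$383.
Shutting down would mean losing the fixed cost of $579, so operating at a loss of $383 is better by $196.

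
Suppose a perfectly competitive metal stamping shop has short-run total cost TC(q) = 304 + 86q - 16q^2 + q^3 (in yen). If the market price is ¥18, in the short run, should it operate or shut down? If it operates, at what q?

Strip out fixed cost: VC = 86q - 16q^2 + q^3. Then AVC = 86 - 16q + q^2 and MC = 86 - 32q + 3q^2.
AVC hits its minimum where MC = AVC, at q = 8, giving min AVC = 86 - 16·8 + 8^2 = ¥22.
Since P = ¥18 < min AVC = ¥22, price fails to cover variable cost at any output.
Best response: produce nothing and absorb the ¥304 fixed cost.

Shut down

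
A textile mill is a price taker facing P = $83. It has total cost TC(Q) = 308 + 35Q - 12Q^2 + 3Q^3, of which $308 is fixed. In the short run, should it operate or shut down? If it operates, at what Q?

Strip out fixed cost: VC = 35Q - 12Q^2 + 3Q^3. Then AVC = 35 - 12Q + 3Q^2 and MC = 35 - 24Q + 9Q^2.
AVC is minimized where dAVC/dQ = -12 + 6Q = 0, at Q = 2; min AVC = 35 - 12·2 + 3·2^2 = $23.
P = $83 exceeds min AVC = $23, so the firm stays open.
Set P = MC: 83 = 35 - 24Q + 9Q^2 → -48 - 24Q + 9Q^2 = 0. The roots are Q = -4/3 and Q = 4; the profit-maximizing output is on the rising part of MC, so Q* = 4.
Check: AVC at Q = 4 is $35 ≤ P, so revenue covers variable cost.
Profit = P·Q − TC = 83·4 − 448 = -$116, a loss, but smaller than the $308 fixed cost the firm would lose by shutting down.

Produce at Q = 4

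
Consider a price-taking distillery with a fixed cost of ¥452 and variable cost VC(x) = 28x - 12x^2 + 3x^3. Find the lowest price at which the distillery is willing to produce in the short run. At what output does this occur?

The shutdown price is the minimum of AVC. VC = 28x - 12x^2 + 3x^3, so AVC = 28 - 12x + 3x^2.
dAVC/dx = -12 + 6x = 0 gives x = 2. min AVC = 28 - 12·2 + 3·2^2 = 16.
So the shutdown price is ¥16.

¥16 per unit, at x = 2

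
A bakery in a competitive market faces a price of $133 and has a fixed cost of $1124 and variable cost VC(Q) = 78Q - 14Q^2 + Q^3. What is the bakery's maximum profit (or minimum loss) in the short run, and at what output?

AVC = 78 - 14Q + Q^2 has its minimum $29 at Q = 7; price $133 clears that bar, so the firm operates.
With MC = 78 - 28Q + 3Q^2, P = MC on the upward-sloping part at Q* = 11.
TR = 133·11 = 1463. TC = 1124 + 495 = 1619. Profit = 1463 − 1619 = -$156.
By producing, the firm covers all variable cost plus $968 of fixed cost; shutting down would lose the full $1124.

Profit = -$156 at Q = 11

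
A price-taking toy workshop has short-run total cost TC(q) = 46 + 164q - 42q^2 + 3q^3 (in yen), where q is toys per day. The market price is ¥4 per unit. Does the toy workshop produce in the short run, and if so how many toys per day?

Shut down

Strip out fixed cost: VC = 164q - 42q^2 + 3q^3. Then AVC = 164 - 42q + 3q^2 and MC = 164 - 84q + 9q^2.
AVC is minimized where dAVC/dq = -42 + 6q = 0, at q = 7; min AVC = 164 - 42·7 + 3·7^2 = ¥17.
P = ¥4 lies below min AVC = ¥17; no output level covers variable cost.
Best response: produce nothing and absorb the ¥46 fixed cost.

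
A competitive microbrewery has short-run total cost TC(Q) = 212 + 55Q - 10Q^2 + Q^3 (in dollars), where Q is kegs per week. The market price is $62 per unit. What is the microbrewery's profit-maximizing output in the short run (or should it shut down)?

From TC, MC = TC'(Q) = 55 - 20Q + 3Q^2 and AVC = VC/Q = 55 - 10Q + Q^2.
The AVC parabola has its vertex at Q = 10/2 = 5, where AVC = 55 - 10·5 + 5^2 = $30.
P = $62 exceeds min AVC = $30, so the firm stays open.
Set P = MC: 62 = 55 - 20Q + 3Q^2 → -7 - 20Q + 3Q^2 = 0. The roots are Q = -1/3 and Q = 7; the profit-maximizing output is on the rising part of MC, so Q* = 7.
Check: AVC at Q = 7 is $34 ≤ P, so revenue covers variable cost.
Profit = P·Q − TC = 62·7 − 450 = -$16, a loss, but smaller than the $212 fixed cost the firm would lose by shutting down.

Produce at Q = 7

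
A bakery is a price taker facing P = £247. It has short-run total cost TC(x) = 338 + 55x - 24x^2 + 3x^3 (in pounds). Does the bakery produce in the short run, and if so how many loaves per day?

Produce at x = 8

From TC, MC = TC'(x) = 55 - 48x + 9x^2 and AVC = VC/x = 55 - 24x + 3x^2.
AVC hits its minimum where MC = AVC, at x = 4, giving min AVC = 55 - 24·4 + 3·4^2 = £7.
P = £247 exceeds min AVC = £7, so the firm stays open.
P = MC gives -192 - 48x + 9x^2 = 0, with roots -8/3 and 8. Take the larger (rising MC): x* = 8.
Check: AVC at x = 8 is £55 ≤ P, so revenue covers variable cost.
Profit = P·x − TC = 247·8 − 778 = £1198.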